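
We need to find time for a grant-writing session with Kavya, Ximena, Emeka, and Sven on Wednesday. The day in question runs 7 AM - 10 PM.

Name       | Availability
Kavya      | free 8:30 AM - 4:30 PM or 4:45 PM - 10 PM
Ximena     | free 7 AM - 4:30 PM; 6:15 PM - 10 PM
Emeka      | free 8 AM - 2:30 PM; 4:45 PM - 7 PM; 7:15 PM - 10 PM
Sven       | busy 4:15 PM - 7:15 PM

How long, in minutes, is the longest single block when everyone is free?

360

Kavya free: 08:30-16:30, 16:45-22:00.
Ximena free: 07:00-16:30, 18:15-22:00.
Emeka free: 08:00-14:30, 16:45-19:00, 19:15-22:00.
Sven free: 07:00-16:15, 19:15-22:00 (invert busy blocks within the working day).
Kavya ∩ Ximena: 08:30-16:30, 18:15-22:00.
Kavya ∩ Ximena ∩ Emeka: 08:30-14:30, 18:15-19:00, 19:15-22:00.
Kavya ∩ Ximena ∩ Emeka ∩ Sven: 08:30-14:30, 19:15-22:00.
The longest is 08:30-14:30 at 360 minutes.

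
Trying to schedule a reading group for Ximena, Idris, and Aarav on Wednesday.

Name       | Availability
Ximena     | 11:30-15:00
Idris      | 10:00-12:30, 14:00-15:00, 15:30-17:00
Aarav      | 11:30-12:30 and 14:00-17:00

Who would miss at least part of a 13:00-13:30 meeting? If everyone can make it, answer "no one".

Aarav, Idris

Ximena: free for 13:00-13:30. Idris: not fully free for 13:00-13:30. Aarav: not fully free for 13:00-13:30.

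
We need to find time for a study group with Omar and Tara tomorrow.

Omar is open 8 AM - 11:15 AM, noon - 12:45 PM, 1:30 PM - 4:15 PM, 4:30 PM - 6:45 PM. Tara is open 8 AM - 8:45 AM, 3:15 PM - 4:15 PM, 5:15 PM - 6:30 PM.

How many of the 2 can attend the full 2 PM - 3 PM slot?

Omar can make the full 14:00-15:00 slot — that's 1.

1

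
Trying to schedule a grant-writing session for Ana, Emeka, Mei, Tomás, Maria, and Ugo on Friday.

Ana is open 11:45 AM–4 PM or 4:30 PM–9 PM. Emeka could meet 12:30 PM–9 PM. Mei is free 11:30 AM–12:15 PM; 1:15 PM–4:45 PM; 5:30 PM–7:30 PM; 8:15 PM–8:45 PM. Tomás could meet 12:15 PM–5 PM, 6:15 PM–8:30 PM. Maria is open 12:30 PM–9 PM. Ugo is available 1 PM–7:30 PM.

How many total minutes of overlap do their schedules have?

255

Ana ∩ Emeka: 12:30-16:00, 16:30-21:00.
Ana ∩ Emeka ∩ Mei: 13:15-16:00, 16:30-16:45, 17:30-19:30, 20:15-20:45.
Ana ∩ Emeka ∩ Mei ∩ Tomás: 13:15-16:00, 16:30-16:45, 18:15-19:30, 20:15-20:30.
Ana ∩ Emeka ∩ Mei ∩ Tomás ∩ Maria: 13:15-16:00, 16:30-16:45, 18:15-19:30, 20:15-20:30.
Ana ∩ Emeka ∩ Mei ∩ Tomás ∩ Maria ∩ Ugo: 13:15-16:00, 16:30-16:45, 18:15-19:30.
Summing the common windows: 165 + 15 + 75 = 255 minutes.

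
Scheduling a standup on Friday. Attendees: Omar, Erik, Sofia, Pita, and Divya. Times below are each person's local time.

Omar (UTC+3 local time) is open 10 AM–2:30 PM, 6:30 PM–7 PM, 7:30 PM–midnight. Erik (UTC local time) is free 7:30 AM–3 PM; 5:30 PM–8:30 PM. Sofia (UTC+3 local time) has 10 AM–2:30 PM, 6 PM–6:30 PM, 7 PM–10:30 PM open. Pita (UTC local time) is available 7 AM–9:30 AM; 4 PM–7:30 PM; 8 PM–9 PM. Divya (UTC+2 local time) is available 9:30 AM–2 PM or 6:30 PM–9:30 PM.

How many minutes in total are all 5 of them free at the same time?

240

Omar in UTC: 07:00-11:30, 15:30-16:00, 16:30-21:00 (subtract 3h to convert from UTC+3).
Erik in UTC: 07:30-15:00, 17:30-20:30.
Sofia in UTC: 07:00-11:30, 15:00-15:30, 16:00-19:30 (subtract 3h to convert from UTC+3).
Pita in UTC: 07:00-09:30, 16:00-19:30, 20:00-21:00.
Divya in UTC: 07:30-12:00, 16:30-19:30 (subtract 2h to convert from UTC+2).
Omar ∩ Erik: 07:30-11:30, 17:30-20:30.
Omar ∩ Erik ∩ Sofia: 07:30-11:30, 17:30-19:30.
Omar ∩ Erik ∩ Sofia ∩ Pita: 07:30-09:30, 17:30-19:30.
Omar ∩ Erik ∩ Sofia ∩ Pita ∩ Divya: 07:30-09:30, 17:30-19:30.
Summing the common windows: 120 + 120 = 240 minutes.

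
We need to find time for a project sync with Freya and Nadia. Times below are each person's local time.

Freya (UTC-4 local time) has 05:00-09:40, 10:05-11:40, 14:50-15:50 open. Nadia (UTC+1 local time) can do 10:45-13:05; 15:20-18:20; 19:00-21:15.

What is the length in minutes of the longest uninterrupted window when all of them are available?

Freya in UTC: 09:00-13:40, 14:05-15:40, 18:50-19:50 (add 4h to convert from UTC-4).
Nadia in UTC: 09:45-12:05, 14:20-17:20, 18:00-20:15 (subtract 1h to convert from UTC+1).
Freya ∩ Nadia: 09:45-12:05, 14:20-15:40, 18:50-19:50.
The longest is 09:45-12:05 at 140 minutes.

140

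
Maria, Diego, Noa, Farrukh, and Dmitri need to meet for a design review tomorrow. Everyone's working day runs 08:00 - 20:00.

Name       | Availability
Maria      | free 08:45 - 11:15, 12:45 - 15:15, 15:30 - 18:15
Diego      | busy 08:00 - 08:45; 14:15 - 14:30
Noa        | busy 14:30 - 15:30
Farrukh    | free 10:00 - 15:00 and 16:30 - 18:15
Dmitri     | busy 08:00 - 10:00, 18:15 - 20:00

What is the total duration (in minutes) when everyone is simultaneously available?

270

Maria free: 08:45-11:15, 12:45-15:15, 15:30-18:15.
Diego free: 08:45-14:15, 14:30-20:00 (invert busy blocks within the working day).
Noa free: 08:00-14:30, 15:30-20:00 (invert busy blocks within the working day).
Farrukh free: 10:00-15:00, 16:30-18:15.
Dmitri free: 10:00-18:15 (invert busy blocks within the working day).
Maria ∩ Diego: 08:45-11:15, 12:45-14:15, 14:30-15:15, 15:30-18:15.
Maria ∩ Diego ∩ Noa: 08:45-11:15, 12:45-14:15, 15:30-18:15.
Maria ∩ Diego ∩ Noa ∩ Farrukh: 10:00-11:15, 12:45-14:15, 16:30-18:15.
Maria ∩ Diego ∩ Noa ∩ Farrukh ∩ Dmitri: 10:00-11:15, 12:45-14:15, 16:30-18:15.
Summing the common windows: 75 + 90 + 105 = 270 minutes.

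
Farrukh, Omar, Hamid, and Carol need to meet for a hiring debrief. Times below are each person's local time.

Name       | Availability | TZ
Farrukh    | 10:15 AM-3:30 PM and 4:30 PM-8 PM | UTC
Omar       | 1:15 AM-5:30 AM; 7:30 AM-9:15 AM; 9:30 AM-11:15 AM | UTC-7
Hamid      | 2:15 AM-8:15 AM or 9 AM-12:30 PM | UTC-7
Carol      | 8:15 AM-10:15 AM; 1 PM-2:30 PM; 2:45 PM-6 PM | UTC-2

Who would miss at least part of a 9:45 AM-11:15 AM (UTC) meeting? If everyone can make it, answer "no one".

Carol, Farrukh

Farrukh in UTC: 10:15-15:30, 16:30-20:00.
Omar in UTC: 08:15-12:30, 14:30-16:15, 16:30-18:15 (add 7h to convert from UTC-7).
Hamid in UTC: 09:15-15:15, 16:00-19:30 (add 7h to convert from UTC-7).
Carol in UTC: 10:15-12:15, 15:00-16:30, 16:45-20:00 (add 2h to convert from UTC-2).
Farrukh: not fully free for 09:45-11:15. Omar: free for 09:45-11:15. Hamid: free for 09:45-11:15. Carol: not fully free for 09:45-11:15.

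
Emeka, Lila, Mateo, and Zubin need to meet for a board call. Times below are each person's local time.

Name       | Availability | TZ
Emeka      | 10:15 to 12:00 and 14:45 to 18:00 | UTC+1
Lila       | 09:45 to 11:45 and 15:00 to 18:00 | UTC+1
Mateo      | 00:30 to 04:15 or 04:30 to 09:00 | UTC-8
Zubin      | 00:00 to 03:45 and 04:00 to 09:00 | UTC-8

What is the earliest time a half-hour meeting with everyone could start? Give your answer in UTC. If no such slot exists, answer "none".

09:15

Emeka in UTC: 09:15-11:00, 13:45-17:00 (subtract 1h to convert from UTC+1).
Lila in UTC: 08:45-10:45, 14:00-17:00 (subtract 1h to convert from UTC+1).
Mateo in UTC: 08:30-12:15, 12:30-17:00 (add 8h to convert from UTC-8).
Zubin in UTC: 08:00-11:45, 12:00-17:00 (add 8h to convert from UTC-8).
Emeka ∩ Lila: 09:15-10:45, 14:00-17:00.
Emeka ∩ Lila ∩ Mateo: 09:15-10:45, 14:00-17:00.
Emeka ∩ Lila ∩ Mateo ∩ Zubin: 09:15-10:45, 14:00-17:00.
So the common availability across everyone is 09:15-10:45, 14:00-17:00.
The first common window of at least 30 minutes is 09:15-10:45, so the earliest start is 09:15.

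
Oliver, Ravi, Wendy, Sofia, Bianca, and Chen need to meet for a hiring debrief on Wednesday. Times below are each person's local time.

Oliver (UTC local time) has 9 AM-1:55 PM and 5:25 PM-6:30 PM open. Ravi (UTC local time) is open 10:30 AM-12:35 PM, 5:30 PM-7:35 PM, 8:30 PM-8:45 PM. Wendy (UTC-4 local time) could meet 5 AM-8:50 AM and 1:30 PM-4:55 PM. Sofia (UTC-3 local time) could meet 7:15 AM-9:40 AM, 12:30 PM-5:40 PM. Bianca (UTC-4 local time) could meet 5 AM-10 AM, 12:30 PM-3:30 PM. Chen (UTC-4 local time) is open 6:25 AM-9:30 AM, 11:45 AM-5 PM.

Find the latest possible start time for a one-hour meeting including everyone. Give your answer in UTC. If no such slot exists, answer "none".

17:30

Oliver in UTC: 09:00-13:55, 17:25-18:30.
Ravi in UTC: 10:30-12:35, 17:30-19:35, 20:30-20:45.
Wendy in UTC: 09:00-12:50, 17:30-20:55 (add 4h to convert from UTC-4).
Sofia in UTC: 10:15-12:40, 15:30-20:40 (add 3h to convert from UTC-3).
Bianca in UTC: 09:00-14:00, 16:30-19:30 (add 4h to convert from UTC-4).
Chen in UTC: 10:25-13:30, 15:45-21:00 (add 4h to convert from UTC-4).
Oliver ∩ Ravi: 10:30-12:35, 17:30-18:30.
Oliver ∩ Ravi ∩ Wendy: 10:30-12:35, 17:30-18:30.
Oliver ∩ Ravi ∩ Wendy ∩ Sofia: 10:30-12:35, 17:30-18:30.
Oliver ∩ Ravi ∩ Wendy ∩ Sofia ∩ Bianca: 10:30-12:35, 17:30-18:30.
Oliver ∩ Ravi ∩ Wendy ∩ Sofia ∩ Bianca ∩ Chen: 10:30-12:35, 17:30-18:30.
The last common window of at least 60 minutes is 17:30-18:30; a 60-minute meeting can start as late as 17:30 and still end by 18:30.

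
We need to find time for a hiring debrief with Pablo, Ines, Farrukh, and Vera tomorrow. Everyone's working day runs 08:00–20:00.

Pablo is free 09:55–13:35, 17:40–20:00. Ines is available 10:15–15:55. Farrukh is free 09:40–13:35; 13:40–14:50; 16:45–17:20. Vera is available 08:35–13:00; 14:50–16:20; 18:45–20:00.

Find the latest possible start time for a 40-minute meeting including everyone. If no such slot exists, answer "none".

12:20

Pablo ∩ Ines: 10:15-13:35.
Pablo ∩ Ines ∩ Farrukh: 10:15-13:35.
Pablo ∩ Ines ∩ Farrukh ∩ Vera: 10:15-13:00.
The last common window of at least 40 minutes is 10:15-13:00; a 40-minute meeting can start as late as 12:20 and still end by 13:00.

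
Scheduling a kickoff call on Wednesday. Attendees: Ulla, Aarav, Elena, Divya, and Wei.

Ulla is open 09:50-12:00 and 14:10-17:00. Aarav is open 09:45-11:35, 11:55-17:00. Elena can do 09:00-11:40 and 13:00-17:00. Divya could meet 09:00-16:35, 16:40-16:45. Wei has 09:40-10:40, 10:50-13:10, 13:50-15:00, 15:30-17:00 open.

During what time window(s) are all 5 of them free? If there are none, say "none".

09:50-10:40, 10:50-11:35, 14:10-15:00, 15:30-16:35, 16:40-16:45

Ulla ∩ Aarav: 09:50-11:35, 11:55-12:00, 14:10-17:00.
Ulla ∩ Aarav ∩ Elena: 09:50-11:35, 14:10-17:00.
Ulla ∩ Aarav ∩ Elena ∩ Divya: 09:50-11:35, 14:10-16:35, 16:40-16:45.
Ulla ∩ Aarav ∩ Elena ∩ Divya ∩ Wei: 09:50-10:40, 10:50-11:35, 14:10-15:00, 15:30-16:35, 16:40-16:45.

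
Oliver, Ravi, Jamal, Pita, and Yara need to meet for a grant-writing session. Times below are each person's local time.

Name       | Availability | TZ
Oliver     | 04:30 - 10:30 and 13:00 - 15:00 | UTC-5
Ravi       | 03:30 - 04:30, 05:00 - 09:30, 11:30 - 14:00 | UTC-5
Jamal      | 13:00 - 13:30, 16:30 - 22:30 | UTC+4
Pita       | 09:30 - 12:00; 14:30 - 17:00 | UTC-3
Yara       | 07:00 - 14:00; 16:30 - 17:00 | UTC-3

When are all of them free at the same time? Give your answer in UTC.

12:30-14:30

Oliver in UTC: 09:30-15:30, 18:00-20:00 (add 5h to convert from UTC-5).
Ravi in UTC: 08:30-09:30, 10:00-14:30, 16:30-19:00 (add 5h to convert from UTC-5).
Jamal in UTC: 09:00-09:30, 12:30-18:30 (subtract 4h to convert from UTC+4).
Pita in UTC: 12:30-15:00, 17:30-20:00 (add 3h to convert from UTC-3).
Yara in UTC: 10:00-17:00, 19:30-20:00 (add 3h to convert from UTC-3).
Oliver ∩ Ravi: 10:00-14:30, 18:00-19:00.
Oliver ∩ Ravi ∩ Jamal: 12:30-14:30, 18:00-18:30.
Oliver ∩ Ravi ∩ Jamal ∩ Pita: 12:30-14:30, 18:00-18:30.
Oliver ∩ Ravi ∩ Jamal ∩ Pita ∩ Yara: 12:30-14:30.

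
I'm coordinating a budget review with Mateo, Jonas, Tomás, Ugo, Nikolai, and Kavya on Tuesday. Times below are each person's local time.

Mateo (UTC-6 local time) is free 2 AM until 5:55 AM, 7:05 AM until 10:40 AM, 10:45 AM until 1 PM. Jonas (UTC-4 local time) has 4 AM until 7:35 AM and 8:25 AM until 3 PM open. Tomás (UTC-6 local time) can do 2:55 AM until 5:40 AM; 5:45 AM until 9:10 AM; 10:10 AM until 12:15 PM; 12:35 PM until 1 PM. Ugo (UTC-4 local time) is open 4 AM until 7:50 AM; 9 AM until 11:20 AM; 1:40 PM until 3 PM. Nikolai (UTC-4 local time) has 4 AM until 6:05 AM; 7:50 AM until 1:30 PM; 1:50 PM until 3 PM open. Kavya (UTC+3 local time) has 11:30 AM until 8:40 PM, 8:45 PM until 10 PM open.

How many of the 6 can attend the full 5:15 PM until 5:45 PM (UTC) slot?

Mateo in UTC: 08:00-11:55, 13:05-16:40, 16:45-19:00 (add 6h to convert from UTC-6).
Jonas in UTC: 08:00-11:35, 12:25-19:00 (add 4h to convert from UTC-4).
Tomás in UTC: 08:55-11:40, 11:45-15:10, 16:10-18:15, 18:35-19:00 (add 6h to convert from UTC-6).
Ugo in UTC: 08:00-11:50, 13:00-15:20, 17:40-19:00 (add 4h to convert from UTC-4).
Nikolai in UTC: 08:00-10:05, 11:50-17:30, 17:50-19:00 (add 4h to convert from UTC-4).
Kavya in UTC: 08:30-17:40, 17:45-19:00 (subtract 3h to convert from UTC+3).
Mateo, Jonas, and Tomás can make the full 17:15-17:45 slot — that's 3.

3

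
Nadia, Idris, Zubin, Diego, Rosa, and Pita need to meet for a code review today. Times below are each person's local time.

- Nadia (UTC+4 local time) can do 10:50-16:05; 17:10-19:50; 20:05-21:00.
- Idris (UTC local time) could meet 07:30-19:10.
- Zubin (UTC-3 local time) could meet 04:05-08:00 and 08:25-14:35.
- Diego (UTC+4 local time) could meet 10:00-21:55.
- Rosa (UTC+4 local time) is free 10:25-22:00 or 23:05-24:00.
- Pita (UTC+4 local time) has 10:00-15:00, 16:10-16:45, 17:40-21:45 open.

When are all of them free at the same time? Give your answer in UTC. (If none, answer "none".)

Nadia in UTC: 06:50-12:05, 13:10-15:50, 16:05-17:00 (subtract 4h to convert from UTC+4).
Idris in UTC: 07:30-19:10.
Zubin in UTC: 07:05-11:00, 11:25-17:35 (add 3h to convert from UTC-3).
Diego in UTC: 06:00-17:55 (subtract 4h to convert from UTC+4).
Rosa in UTC: 06:25-18:00, 19:05-20:00 (subtract 4h to convert from UTC+4).
Pita in UTC: 06:00-11:00, 12:10-12:45, 13:40-17:45 (subtract 4h to convert from UTC+4).
Nadia ∩ Idris: 07:30-12:05, 13:10-15:50, 16:05-17:00.
Nadia ∩ Idris ∩ Zubin: 07:30-11:00, 11:25-12:05, 13:10-15:50, 16:05-17:00.
Nadia ∩ Idris ∩ Zubin ∩ Diego: 07:30-11:00, 11:25-12:05, 13:10-15:50, 16:05-17:00.
Nadia ∩ Idris ∩ Zubin ∩ Diego ∩ Rosa: 07:30-11:00, 11:25-12:05, 13:10-15:50, 16:05-17:00.
Nadia ∩ Idris ∩ Zubin ∩ Diego ∩ Rosa ∩ Pita: 07:30-11:00, 13:40-15:50, 16:05-17:00.
Those are the intersection windows.

07:30-11:00, 13:40-15:50, 16:05-17:00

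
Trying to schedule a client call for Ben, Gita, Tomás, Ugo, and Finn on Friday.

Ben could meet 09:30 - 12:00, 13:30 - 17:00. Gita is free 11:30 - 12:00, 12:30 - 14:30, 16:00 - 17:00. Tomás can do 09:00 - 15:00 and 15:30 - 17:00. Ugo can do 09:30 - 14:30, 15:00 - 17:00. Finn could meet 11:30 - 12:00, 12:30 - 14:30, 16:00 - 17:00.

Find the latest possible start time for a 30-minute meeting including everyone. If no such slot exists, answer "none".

Ben ∩ Gita: 11:30-12:00, 13:30-14:30, 16:00-17:00.
Ben ∩ Gita ∩ Tomás: 11:30-12:00, 13:30-14:30, 16:00-17:00.
Ben ∩ Gita ∩ Tomás ∩ Ugo: 11:30-12:00, 13:30-14:30, 16:00-17:00.
Ben ∩ Gita ∩ Tomás ∩ Ugo ∩ Finn: 11:30-12:00, 13:30-14:30, 16:00-17:00.
The last common window of at least 30 minutes is 16:00-17:00; a 30-minute meeting can start as late as 16:30 and still end by 17:00.

16:30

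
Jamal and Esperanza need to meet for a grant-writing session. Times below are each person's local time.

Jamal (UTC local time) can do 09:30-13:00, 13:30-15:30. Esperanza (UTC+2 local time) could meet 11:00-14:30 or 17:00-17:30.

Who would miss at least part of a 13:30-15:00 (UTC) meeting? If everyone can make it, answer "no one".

Jamal in UTC: 09:30-13:00, 13:30-15:30.
Esperanza in UTC: 09:00-12:30, 15:00-15:30 (subtract 2h to convert from UTC+2).
Jamal: free for 13:30-15:00. Esperanza: not fully free for 13:30-15:00.

Esperanza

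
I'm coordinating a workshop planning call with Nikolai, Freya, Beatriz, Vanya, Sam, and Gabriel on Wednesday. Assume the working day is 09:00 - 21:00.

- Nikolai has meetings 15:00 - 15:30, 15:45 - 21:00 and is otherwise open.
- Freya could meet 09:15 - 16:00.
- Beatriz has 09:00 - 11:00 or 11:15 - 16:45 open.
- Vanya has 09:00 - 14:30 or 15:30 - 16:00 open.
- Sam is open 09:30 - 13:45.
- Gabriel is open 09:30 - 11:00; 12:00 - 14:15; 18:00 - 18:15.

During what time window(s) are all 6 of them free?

09:30-11:00, 12:00-13:45

Nikolai free: 09:00-15:00, 15:30-15:45 (invert busy blocks within the working day).
Freya free: 09:15-16:00.
Beatriz free: 09:00-11:00, 11:15-16:45.
Vanya free: 09:00-14:30, 15:30-16:00.
Sam free: 09:30-13:45.
Gabriel free: 09:30-11:00, 12:00-14:15, 18:00-18:15.
Nikolai ∩ Freya: 09:15-15:00, 15:30-15:45.
Nikolai ∩ Freya ∩ Beatriz: 09:15-11:00, 11:15-15:00, 15:30-15:45.
Nikolai ∩ Freya ∩ Beatriz ∩ Vanya: 09:15-11:00, 11:15-14:30, 15:30-15:45.
Nikolai ∩ Freya ∩ Beatriz ∩ Vanya ∩ Sam: 09:30-11:00, 11:15-13:45.
Nikolai ∩ Freya ∩ Beatriz ∩ Vanya ∩ Sam ∩ Gabriel: 09:30-11:00, 12:00-13:45.
Those are the intersection windows.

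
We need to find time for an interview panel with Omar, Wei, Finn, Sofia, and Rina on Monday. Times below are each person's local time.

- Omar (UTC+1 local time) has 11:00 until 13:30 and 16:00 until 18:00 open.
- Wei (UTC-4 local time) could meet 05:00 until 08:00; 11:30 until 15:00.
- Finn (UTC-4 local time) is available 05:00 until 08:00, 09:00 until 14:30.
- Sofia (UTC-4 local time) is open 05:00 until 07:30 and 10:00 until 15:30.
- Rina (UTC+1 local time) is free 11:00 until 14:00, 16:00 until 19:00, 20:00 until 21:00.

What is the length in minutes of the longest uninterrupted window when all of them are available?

Omar in UTC: 10:00-12:30, 15:00-17:00 (subtract 1h to convert from UTC+1).
Wei in UTC: 09:00-12:00, 15:30-19:00 (add 4h to convert from UTC-4).
Finn in UTC: 09:00-12:00, 13:00-18:30 (add 4h to convert from UTC-4).
Sofia in UTC: 09:00-11:30, 14:00-19:30 (add 4h to convert from UTC-4).
Rina in UTC: 10:00-13:00, 15:00-18:00, 19:00-20:00 (subtract 1h to convert from UTC+1).
Omar ∩ Wei: 10:00-12:00, 15:30-17:00.
Omar ∩ Wei ∩ Finn: 10:00-12:00, 15:30-17:00.
Omar ∩ Wei ∩ Finn ∩ Sofia: 10:00-11:30, 15:30-17:00.
Omar ∩ Wei ∩ Finn ∩ Sofia ∩ Rina: 10:00-11:30, 15:30-17:00.
The longest is 10:00-11:30 at 90 minutes.

90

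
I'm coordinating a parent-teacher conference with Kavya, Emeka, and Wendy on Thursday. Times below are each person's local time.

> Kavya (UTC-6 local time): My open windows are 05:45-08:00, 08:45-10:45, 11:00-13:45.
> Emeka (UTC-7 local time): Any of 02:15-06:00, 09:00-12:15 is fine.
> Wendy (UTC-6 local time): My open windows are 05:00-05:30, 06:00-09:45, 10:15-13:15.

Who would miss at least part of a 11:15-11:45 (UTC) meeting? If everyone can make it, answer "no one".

Kavya in UTC: 11:45-14:00, 14:45-16:45, 17:00-19:45 (add 6h to convert from UTC-6).
Emeka in UTC: 09:15-13:00, 16:00-19:15 (add 7h to convert from UTC-7).
Wendy in UTC: 11:00-11:30, 12:00-15:45, 16:15-19:15 (add 6h to convert from UTC-6).
Kavya: not fully free for 11:15-11:45. Emeka: free for 11:15-11:45. Wendy: not fully free for 11:15-11:45.

Kavya, Wendy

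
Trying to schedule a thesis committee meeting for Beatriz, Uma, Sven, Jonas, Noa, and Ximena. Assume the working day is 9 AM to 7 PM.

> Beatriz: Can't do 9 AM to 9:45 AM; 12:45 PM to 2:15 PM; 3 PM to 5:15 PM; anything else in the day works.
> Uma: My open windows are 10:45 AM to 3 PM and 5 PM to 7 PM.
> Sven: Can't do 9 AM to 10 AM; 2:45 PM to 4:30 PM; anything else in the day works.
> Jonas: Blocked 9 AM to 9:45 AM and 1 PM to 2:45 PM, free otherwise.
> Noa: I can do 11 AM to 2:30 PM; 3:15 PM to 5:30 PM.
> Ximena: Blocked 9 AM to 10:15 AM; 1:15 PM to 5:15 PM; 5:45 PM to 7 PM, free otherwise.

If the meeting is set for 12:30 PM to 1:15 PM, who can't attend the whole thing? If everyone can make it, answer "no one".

Beatriz free: 09:45-12:45, 14:15-15:00, 17:15-19:00 (invert busy blocks within the working day).
Uma free: 10:45-15:00, 17:00-19:00.
Sven free: 10:00-14:45, 16:30-19:00 (invert busy blocks within the working day).
Jonas free: 09:45-13:00, 14:45-19:00 (invert busy blocks within the working day).
Noa free: 11:00-14:30, 15:15-17:30.
Ximena free: 10:15-13:15, 17:15-17:45 (invert busy blocks within the working day).
Beatriz: not fully free for 12:30-13:15. Uma: free for 12:30-13:15. Sven: free for 12:30-13:15. Jonas: not fully free for 12:30-13:15. Noa: free for 12:30-13:15. Ximena: free for 12:30-13:15.

Beatriz, Jonas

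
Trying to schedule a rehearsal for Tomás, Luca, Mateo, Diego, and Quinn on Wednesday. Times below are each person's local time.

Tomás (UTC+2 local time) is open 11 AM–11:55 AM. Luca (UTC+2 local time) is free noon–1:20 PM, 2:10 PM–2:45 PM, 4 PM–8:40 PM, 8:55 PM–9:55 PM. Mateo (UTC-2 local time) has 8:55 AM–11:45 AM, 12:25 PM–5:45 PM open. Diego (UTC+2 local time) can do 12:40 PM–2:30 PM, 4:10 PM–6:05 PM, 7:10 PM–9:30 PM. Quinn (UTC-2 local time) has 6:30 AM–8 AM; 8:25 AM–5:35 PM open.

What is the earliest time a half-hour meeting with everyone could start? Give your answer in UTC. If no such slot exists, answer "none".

Tomás in UTC: 09:00-09:55 (subtract 2h to convert from UTC+2).
Luca in UTC: 10:00-11:20, 12:10-12:45, 14:00-18:40, 18:55-19:55 (subtract 2h to convert from UTC+2).
Mateo in UTC: 10:55-13:45, 14:25-19:45 (add 2h to convert from UTC-2).
Diego in UTC: 10:40-12:30, 14:10-16:05, 17:10-19:30 (subtract 2h to convert from UTC+2).
Quinn in UTC: 08:30-10:00, 10:25-19:35 (add 2h to convert from UTC-2).
Tomás ∩ Luca: ∅.
Tomás ∩ Luca ∩ Mateo: ∅.
Tomás ∩ Luca ∩ Mateo ∩ Diego: ∅.
Tomás ∩ Luca ∩ Mateo ∩ Diego ∩ Quinn: ∅.
There is no time when everyone is free.
No common window is at least 30 minutes long.

none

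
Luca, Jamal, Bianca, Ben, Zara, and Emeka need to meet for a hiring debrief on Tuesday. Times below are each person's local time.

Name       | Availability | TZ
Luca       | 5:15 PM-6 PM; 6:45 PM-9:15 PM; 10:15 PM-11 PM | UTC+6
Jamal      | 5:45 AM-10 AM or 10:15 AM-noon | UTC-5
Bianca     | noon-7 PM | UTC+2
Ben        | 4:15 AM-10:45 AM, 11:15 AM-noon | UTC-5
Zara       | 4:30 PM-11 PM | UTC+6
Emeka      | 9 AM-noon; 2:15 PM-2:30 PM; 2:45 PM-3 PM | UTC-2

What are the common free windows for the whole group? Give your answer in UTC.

Luca in UTC: 11:15-12:00, 12:45-15:15, 16:15-17:00 (subtract 6h to convert from UTC+6).
Jamal in UTC: 10:45-15:00, 15:15-17:00 (add 5h to convert from UTC-5).
Bianca in UTC: 10:00-17:00 (subtract 2h to convert from UTC+2).
Ben in UTC: 09:15-15:45, 16:15-17:00 (add 5h to convert from UTC-5).
Zara in UTC: 10:30-17:00 (subtract 6h to convert from UTC+6).
Emeka in UTC: 11:00-14:00, 16:15-16:30, 16:45-17:00 (add 2h to convert from UTC-2).
Luca ∩ Jamal: 11:15-12:00, 12:45-15:00, 16:15-17:00.
Luca ∩ Jamal ∩ Bianca: 11:15-12:00, 12:45-15:00, 16:15-17:00.
Luca ∩ Jamal ∩ Bianca ∩ Ben: 11:15-12:00, 12:45-15:00, 16:15-17:00.
Luca ∩ Jamal ∩ Bianca ∩ Ben ∩ Zara: 11:15-12:00, 12:45-15:00, 16:15-17:00.
Luca ∩ Jamal ∩ Bianca ∩ Ben ∩ Zara ∩ Emeka: 11:15-12:00, 12:45-14:00, 16:15-16:30, 16:45-17:00.

11:15-12:00, 12:45-14:00, 16:15-16:30, 16:45-17:00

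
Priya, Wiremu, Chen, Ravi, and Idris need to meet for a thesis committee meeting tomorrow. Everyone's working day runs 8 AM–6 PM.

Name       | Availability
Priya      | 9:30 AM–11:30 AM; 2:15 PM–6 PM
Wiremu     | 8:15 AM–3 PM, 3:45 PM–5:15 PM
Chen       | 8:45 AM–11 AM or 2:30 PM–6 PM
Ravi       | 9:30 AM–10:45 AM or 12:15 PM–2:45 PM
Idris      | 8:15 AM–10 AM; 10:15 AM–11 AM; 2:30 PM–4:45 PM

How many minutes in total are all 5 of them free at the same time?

75

Priya ∩ Wiremu: 09:30-11:30, 14:15-15:00, 15:45-17:15.
Priya ∩ Wiremu ∩ Chen: 09:30-11:00, 14:30-15:00, 15:45-17:15.
Priya ∩ Wiremu ∩ Chen ∩ Ravi: 09:30-10:45, 14:30-14:45.
Priya ∩ Wiremu ∩ Chen ∩ Ravi ∩ Idris: 09:30-10:00, 10:15-10:45, 14:30-14:45.
So the common availability across everyone is 09:30-10:00, 10:15-10:45, 14:30-14:45.
Summing the common windows: 30 + 30 + 15 = 75 minutes.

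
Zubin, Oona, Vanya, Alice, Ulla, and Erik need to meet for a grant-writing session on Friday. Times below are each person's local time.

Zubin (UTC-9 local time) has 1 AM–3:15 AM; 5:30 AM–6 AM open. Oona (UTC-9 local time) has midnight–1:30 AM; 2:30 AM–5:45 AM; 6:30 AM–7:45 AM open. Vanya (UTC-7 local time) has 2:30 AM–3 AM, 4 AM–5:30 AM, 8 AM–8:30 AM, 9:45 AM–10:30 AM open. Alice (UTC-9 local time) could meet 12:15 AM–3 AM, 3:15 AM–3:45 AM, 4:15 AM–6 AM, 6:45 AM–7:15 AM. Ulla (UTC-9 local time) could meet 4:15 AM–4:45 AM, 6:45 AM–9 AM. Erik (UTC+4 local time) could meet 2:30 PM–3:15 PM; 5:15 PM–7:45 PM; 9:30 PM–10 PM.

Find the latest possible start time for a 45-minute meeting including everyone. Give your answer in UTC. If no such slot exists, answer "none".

none

Zubin in UTC: 10:00-12:15, 14:30-15:00 (add 9h to convert from UTC-9).
Oona in UTC: 09:00-10:30, 11:30-14:45, 15:30-16:45 (add 9h to convert from UTC-9).
Vanya in UTC: 09:30-10:00, 11:00-12:30, 15:00-15:30, 16:45-17:30 (add 7h to convert from UTC-7).
Alice in UTC: 09:15-12:00, 12:15-12:45, 13:15-15:00, 15:45-16:15 (add 9h to convert from UTC-9).
Ulla in UTC: 13:15-13:45, 15:45-18:00 (add 9h to convert from UTC-9).
Erik in UTC: 10:30-11:15, 13:15-15:45, 17:30-18:00 (subtract 4h to convert from UTC+4).
Zubin ∩ Oona: 10:00-10:30, 11:30-12:15, 14:30-14:45.
Zubin ∩ Oona ∩ Vanya: 11:30-12:15.
Zubin ∩ Oona ∩ Vanya ∩ Alice: 11:30-12:00.
Zubin ∩ Oona ∩ Vanya ∩ Alice ∩ Ulla: ∅.
Zubin ∩ Oona ∩ Vanya ∩ Alice ∩ Ulla ∩ Erik: ∅.
There is no time when everyone is free.
No common window is at least 45 minutes long.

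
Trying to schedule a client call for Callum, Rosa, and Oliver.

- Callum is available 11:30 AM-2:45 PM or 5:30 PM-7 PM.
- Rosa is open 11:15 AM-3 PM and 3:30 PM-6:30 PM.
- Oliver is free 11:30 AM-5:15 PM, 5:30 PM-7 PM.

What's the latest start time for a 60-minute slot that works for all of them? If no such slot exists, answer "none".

17:30

Callum ∩ Rosa: 11:30-14:45, 17:30-18:30.
Callum ∩ Rosa ∩ Oliver: 11:30-14:45, 17:30-18:30.
So the common availability across everyone is 11:30-14:45, 17:30-18:30.
The last common window of at least 60 minutes is 17:30-18:30; a 60-minute meeting can start as late as 17:30 and still end by 18:30.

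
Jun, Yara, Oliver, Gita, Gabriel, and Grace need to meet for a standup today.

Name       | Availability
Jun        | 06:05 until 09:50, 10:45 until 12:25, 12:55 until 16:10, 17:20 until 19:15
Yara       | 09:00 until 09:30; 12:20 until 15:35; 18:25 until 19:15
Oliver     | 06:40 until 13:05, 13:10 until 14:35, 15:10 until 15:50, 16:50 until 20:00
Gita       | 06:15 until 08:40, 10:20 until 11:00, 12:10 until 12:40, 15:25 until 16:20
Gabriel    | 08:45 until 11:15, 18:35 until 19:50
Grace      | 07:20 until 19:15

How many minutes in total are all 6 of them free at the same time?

0

Jun ∩ Yara: 09:00-09:30, 12:20-12:25, 12:55-15:35, 18:25-19:15.
Jun ∩ Yara ∩ Oliver: 09:00-09:30, 12:20-12:25, 12:55-13:05, 13:10-14:35, 15:10-15:35, 18:25-19:15.
Jun ∩ Yara ∩ Oliver ∩ Gita: 12:20-12:25, 15:25-15:35.
Jun ∩ Yara ∩ Oliver ∩ Gita ∩ Gabriel: ∅.
Jun ∩ Yara ∩ Oliver ∩ Gita ∩ Gabriel ∩ Grace: ∅.
There is no time when everyone is free.
There is no common window, so the total is 0 minutes.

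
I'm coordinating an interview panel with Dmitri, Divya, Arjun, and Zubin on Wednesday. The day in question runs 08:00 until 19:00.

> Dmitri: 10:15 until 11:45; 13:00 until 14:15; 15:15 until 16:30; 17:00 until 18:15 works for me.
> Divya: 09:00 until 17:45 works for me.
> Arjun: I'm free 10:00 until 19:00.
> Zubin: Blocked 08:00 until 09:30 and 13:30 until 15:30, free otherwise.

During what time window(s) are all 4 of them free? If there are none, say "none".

Dmitri free: 10:15-11:45, 13:00-14:15, 15:15-16:30, 17:00-18:15.
Divya free: 09:00-17:45.
Arjun free: 10:00-19:00.
Zubin free: 09:30-13:30, 15:30-19:00 (invert busy blocks within the working day).
Dmitri ∩ Divya: 10:15-11:45, 13:00-14:15, 15:15-16:30, 17:00-17:45.
Dmitri ∩ Divya ∩ Arjun: 10:15-11:45, 13:00-14:15, 15:15-16:30, 17:00-17:45.
Dmitri ∩ Divya ∩ Arjun ∩ Zubin: 10:15-11:45, 13:00-13:30, 15:30-16:30, 17:00-17:45.

10:15-11:45, 13:00-13:30, 15:30-16:30, 17:00-17:45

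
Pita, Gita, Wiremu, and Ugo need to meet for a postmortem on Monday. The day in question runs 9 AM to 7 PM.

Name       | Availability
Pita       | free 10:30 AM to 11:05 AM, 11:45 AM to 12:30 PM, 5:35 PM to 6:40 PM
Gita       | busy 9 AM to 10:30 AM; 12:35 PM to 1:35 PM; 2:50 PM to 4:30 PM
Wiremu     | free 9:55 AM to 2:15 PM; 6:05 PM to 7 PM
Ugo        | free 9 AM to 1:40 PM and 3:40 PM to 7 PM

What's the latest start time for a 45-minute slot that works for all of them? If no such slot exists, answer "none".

Pita free: 10:30-11:05, 11:45-12:30, 17:35-18:40.
Gita free: 10:30-12:35, 13:35-14:50, 16:30-19:00 (invert busy blocks within the working day).
Wiremu free: 09:55-14:15, 18:05-19:00.
Ugo free: 09:00-13:40, 15:40-19:00.
Pita ∩ Gita: 10:30-11:05, 11:45-12:30, 17:35-18:40.
Pita ∩ Gita ∩ Wiremu: 10:30-11:05, 11:45-12:30, 18:05-18:40.
Pita ∩ Gita ∩ Wiremu ∩ Ugo: 10:30-11:05, 11:45-12:30, 18:05-18:40.
Those are the intersection windows.
The last common window of at least 45 minutes is 11:45-12:30; a 45-minute meeting can start as late as 11:45 and still end by 12:30.

11:45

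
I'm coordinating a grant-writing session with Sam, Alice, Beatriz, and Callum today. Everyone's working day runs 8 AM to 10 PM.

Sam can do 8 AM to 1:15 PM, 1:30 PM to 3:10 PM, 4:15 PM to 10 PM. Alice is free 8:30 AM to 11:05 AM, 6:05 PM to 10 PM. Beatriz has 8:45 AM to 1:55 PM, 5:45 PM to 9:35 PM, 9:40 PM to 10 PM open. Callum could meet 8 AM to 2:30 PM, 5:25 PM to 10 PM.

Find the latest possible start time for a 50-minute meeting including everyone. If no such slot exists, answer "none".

20:45

Sam ∩ Alice: 08:30-11:05, 18:05-22:00.
Sam ∩ Alice ∩ Beatriz: 08:45-11:05, 18:05-21:35, 21:40-22:00.
Sam ∩ Alice ∩ Beatriz ∩ Callum: 08:45-11:05, 18:05-21:35, 21:40-22:00.
The last common window of at least 50 minutes is 18:05-21:35; a 50-minute meeting can start as late as 20:45 and still end by 21:35.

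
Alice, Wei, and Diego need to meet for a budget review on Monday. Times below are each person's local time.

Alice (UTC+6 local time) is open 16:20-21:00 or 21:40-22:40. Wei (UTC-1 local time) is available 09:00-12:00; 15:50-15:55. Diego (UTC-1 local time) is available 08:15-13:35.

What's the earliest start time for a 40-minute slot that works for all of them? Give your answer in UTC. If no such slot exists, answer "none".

10:20

Alice in UTC: 10:20-15:00, 15:40-16:40 (subtract 6h to convert from UTC+6).
Wei in UTC: 10:00-13:00, 16:50-16:55 (add 1h to convert from UTC-1).
Diego in UTC: 09:15-14:35 (add 1h to convert from UTC-1).
Alice ∩ Wei: 10:20-13:00.
Alice ∩ Wei ∩ Diego: 10:20-13:00.
The first common window of at least 40 minutes is 10:20-13:00, so the earliest start is 10:20.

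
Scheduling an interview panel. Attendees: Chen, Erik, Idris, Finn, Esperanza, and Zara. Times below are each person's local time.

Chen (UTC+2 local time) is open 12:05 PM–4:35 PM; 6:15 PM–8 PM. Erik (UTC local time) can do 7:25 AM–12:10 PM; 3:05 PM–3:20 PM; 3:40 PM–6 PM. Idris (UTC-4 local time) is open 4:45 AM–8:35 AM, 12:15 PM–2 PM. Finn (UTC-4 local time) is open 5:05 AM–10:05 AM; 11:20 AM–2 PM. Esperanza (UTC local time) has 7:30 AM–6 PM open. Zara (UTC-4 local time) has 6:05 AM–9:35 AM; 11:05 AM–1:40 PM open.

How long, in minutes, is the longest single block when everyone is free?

125

Chen in UTC: 10:05-14:35, 16:15-18:00 (subtract 2h to convert from UTC+2).
Erik in UTC: 07:25-12:10, 15:05-15:20, 15:40-18:00.
Idris in UTC: 08:45-12:35, 16:15-18:00 (add 4h to convert from UTC-4).
Finn in UTC: 09:05-14:05, 15:20-18:00 (add 4h to convert from UTC-4).
Esperanza in UTC: 07:30-18:00.
Zara in UTC: 10:05-13:35, 15:05-17:40 (add 4h to convert from UTC-4).
Chen ∩ Erik: 10:05-12:10, 16:15-18:00.
Chen ∩ Erik ∩ Idris: 10:05-12:10, 16:15-18:00.
Chen ∩ Erik ∩ Idris ∩ Finn: 10:05-12:10, 16:15-18:00.
Chen ∩ Erik ∩ Idris ∩ Finn ∩ Esperanza: 10:05-12:10, 16:15-18:00.
Chen ∩ Erik ∩ Idris ∩ Finn ∩ Esperanza ∩ Zara: 10:05-12:10, 16:15-17:40.
The longest is 10:05-12:10 at 125 minutes.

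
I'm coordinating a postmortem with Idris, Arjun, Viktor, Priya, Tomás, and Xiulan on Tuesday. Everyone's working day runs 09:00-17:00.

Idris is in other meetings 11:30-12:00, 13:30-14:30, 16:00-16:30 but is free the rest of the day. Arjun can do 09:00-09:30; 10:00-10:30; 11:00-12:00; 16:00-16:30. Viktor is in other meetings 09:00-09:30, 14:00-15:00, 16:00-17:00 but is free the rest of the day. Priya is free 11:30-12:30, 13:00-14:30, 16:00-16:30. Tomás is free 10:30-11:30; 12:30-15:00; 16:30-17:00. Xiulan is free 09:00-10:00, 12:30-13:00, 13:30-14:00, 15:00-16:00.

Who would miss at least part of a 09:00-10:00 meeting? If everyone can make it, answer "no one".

Idris free: 09:00-11:30, 12:00-13:30, 14:30-16:00, 16:30-17:00 (invert busy blocks within the working day).
Arjun free: 09:00-09:30, 10:00-10:30, 11:00-12:00, 16:00-16:30.
Viktor free: 09:30-14:00, 15:00-16:00 (invert busy blocks within the working day).
Priya free: 11:30-12:30, 13:00-14:30, 16:00-16:30.
Tomás free: 10:30-11:30, 12:30-15:00, 16:30-17:00.
Xiulan free: 09:00-10:00, 12:30-13:00, 13:30-14:00, 15:00-16:00.
Idris: free for 09:00-10:00. Arjun: not fully free for 09:00-10:00. Viktor: not fully free for 09:00-10:00. Priya: not fully free for 09:00-10:00. Tomás: not fully free for 09:00-10:00. Xiulan: free for 09:00-10:00.

Arjun, Priya, Tomás, Viktor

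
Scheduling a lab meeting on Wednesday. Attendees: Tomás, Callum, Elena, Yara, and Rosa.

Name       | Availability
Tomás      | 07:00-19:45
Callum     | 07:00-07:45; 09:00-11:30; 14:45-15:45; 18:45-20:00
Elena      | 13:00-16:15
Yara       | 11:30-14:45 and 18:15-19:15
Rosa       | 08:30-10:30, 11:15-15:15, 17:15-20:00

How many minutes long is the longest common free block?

0

Tomás ∩ Callum: 07:00-07:45, 09:00-11:30, 14:45-15:45, 18:45-19:45.
Tomás ∩ Callum ∩ Elena: 14:45-15:45.
Tomás ∩ Callum ∩ Elena ∩ Yara: ∅.
Tomás ∩ Callum ∩ Elena ∩ Yara ∩ Rosa: ∅.
There is no time when everyone is free.
No common window exists, so the longest block is 0 minutes.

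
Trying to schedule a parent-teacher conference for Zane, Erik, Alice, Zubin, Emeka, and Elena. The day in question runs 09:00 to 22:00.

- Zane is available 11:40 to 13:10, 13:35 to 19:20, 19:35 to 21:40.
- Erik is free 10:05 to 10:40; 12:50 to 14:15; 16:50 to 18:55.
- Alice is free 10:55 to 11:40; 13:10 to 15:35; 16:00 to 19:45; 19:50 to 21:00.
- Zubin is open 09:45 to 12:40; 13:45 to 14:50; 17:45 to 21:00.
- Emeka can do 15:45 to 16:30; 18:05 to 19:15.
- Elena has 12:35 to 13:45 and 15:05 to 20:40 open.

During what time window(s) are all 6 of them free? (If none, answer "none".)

Zane ∩ Erik: 12:50-13:10, 13:35-14:15, 16:50-18:55.
Zane ∩ Erik ∩ Alice: 13:35-14:15, 16:50-18:55.
Zane ∩ Erik ∩ Alice ∩ Zubin: 13:45-14:15, 17:45-18:55.
Zane ∩ Erik ∩ Alice ∩ Zubin ∩ Emeka: 18:05-18:55.
Zane ∩ Erik ∩ Alice ∩ Zubin ∩ Emeka ∩ Elena: 18:05-18:55.

18:05-18:55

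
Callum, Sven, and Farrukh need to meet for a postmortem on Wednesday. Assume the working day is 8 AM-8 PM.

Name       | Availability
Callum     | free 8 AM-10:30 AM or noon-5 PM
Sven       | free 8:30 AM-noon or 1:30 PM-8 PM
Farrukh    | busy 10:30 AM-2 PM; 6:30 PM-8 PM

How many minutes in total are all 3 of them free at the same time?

Callum free: 08:00-10:30, 12:00-17:00.
Sven free: 08:30-12:00, 13:30-20:00.
Farrukh free: 08:00-10:30, 14:00-18:30 (invert busy blocks within the working day).
Callum ∩ Sven: 08:30-10:30, 13:30-17:00.
Callum ∩ Sven ∩ Farrukh: 08:30-10:30, 14:00-17:00.
Summing the common windows: 120 + 180 = 300 minutes.

300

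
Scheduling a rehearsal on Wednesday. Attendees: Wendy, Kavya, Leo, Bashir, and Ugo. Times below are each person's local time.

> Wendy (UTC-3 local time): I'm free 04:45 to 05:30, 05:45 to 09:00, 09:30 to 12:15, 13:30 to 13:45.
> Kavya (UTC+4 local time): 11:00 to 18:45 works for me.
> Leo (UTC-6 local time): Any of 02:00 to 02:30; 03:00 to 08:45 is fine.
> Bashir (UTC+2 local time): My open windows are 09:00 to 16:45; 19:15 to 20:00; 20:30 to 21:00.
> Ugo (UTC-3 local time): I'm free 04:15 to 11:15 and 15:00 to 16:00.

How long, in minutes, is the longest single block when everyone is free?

Wendy in UTC: 07:45-08:30, 08:45-12:00, 12:30-15:15, 16:30-16:45 (add 3h to convert from UTC-3).
Kavya in UTC: 07:00-14:45 (subtract 4h to convert from UTC+4).
Leo in UTC: 08:00-08:30, 09:00-14:45 (add 6h to convert from UTC-6).
Bashir in UTC: 07:00-14:45, 17:15-18:00, 18:30-19:00 (subtract 2h to convert from UTC+2).
Ugo in UTC: 07:15-14:15, 18:00-19:00 (add 3h to convert from UTC-3).
Wendy ∩ Kavya: 07:45-08:30, 08:45-12:00, 12:30-14:45.
Wendy ∩ Kavya ∩ Leo: 08:00-08:30, 09:00-12:00, 12:30-14:45.
Wendy ∩ Kavya ∩ Leo ∩ Bashir: 08:00-08:30, 09:00-12:00, 12:30-14:45.
Wendy ∩ Kavya ∩ Leo ∩ Bashir ∩ Ugo: 08:00-08:30, 09:00-12:00, 12:30-14:15.
The longest is 09:00-12:00 at 180 minutes.

180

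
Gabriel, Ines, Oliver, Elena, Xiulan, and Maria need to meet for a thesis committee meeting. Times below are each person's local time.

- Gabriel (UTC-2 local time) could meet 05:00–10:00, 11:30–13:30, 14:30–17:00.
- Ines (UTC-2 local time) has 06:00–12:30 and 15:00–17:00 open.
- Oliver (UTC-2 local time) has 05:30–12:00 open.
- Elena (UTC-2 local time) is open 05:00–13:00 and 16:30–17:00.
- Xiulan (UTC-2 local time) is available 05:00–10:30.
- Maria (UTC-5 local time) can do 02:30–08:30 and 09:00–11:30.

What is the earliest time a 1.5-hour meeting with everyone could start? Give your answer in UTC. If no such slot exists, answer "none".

Gabriel in UTC: 07:00-12:00, 13:30-15:30, 16:30-19:00 (add 2h to convert from UTC-2).
Ines in UTC: 08:00-14:30, 17:00-19:00 (add 2h to convert from UTC-2).
Oliver in UTC: 07:30-14:00 (add 2h to convert from UTC-2).
Elena in UTC: 07:00-15:00, 18:30-19:00 (add 2h to convert from UTC-2).
Xiulan in UTC: 07:00-12:30 (add 2h to convert from UTC-2).
Maria in UTC: 07:30-13:30, 14:00-16:30 (add 5h to convert from UTC-5).
Gabriel ∩ Ines: 08:00-12:00, 13:30-14:30, 17:00-19:00.
Gabriel ∩ Ines ∩ Oliver: 08:00-12:00, 13:30-14:00.
Gabriel ∩ Ines ∩ Oliver ∩ Elena: 08:00-12:00, 13:30-14:00.
Gabriel ∩ Ines ∩ Oliver ∩ Elena ∩ Xiulan: 08:00-12:00.
Gabriel ∩ Ines ∩ Oliver ∩ Elena ∩ Xiulan ∩ Maria: 08:00-12:00.
The first common window of at least 90 minutes is 08:00-12:00, so the earliest start is 08:00.

08:00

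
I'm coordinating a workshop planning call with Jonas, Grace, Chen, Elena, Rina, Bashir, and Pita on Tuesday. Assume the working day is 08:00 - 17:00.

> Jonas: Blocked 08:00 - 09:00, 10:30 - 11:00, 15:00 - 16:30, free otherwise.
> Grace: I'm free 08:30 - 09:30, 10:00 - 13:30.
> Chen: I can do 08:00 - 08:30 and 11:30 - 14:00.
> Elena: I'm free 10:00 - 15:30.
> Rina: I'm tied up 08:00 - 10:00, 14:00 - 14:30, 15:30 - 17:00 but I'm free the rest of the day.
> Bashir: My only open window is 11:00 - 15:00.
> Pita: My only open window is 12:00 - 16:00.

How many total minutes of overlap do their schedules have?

Jonas free: 09:00-10:30, 11:00-15:00, 16:30-17:00 (invert busy blocks within the working day).
Grace free: 08:30-09:30, 10:00-13:30.
Chen free: 08:00-08:30, 11:30-14:00.
Elena free: 10:00-15:30.
Rina free: 10:00-14:00, 14:30-15:30 (invert busy blocks within the working day).
Bashir free: 11:00-15:00.
Pita free: 12:00-16:00.
Jonas ∩ Grace: 09:00-09:30, 10:00-10:30, 11:00-13:30.
Jonas ∩ Grace ∩ Chen: 11:30-13:30.
Jonas ∩ Grace ∩ Chen ∩ Elena: 11:30-13:30.
Jonas ∩ Grace ∩ Chen ∩ Elena ∩ Rina: 11:30-13:30.
Jonas ∩ Grace ∩ Chen ∩ Elena ∩ Rina ∩ Bashir: 11:30-13:30.
Jonas ∩ Grace ∩ Chen ∩ Elena ∩ Rina ∩ Bashir ∩ Pita: 12:00-13:30.
Those are the intersection windows.
That's a single block of 90 minutes.

90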